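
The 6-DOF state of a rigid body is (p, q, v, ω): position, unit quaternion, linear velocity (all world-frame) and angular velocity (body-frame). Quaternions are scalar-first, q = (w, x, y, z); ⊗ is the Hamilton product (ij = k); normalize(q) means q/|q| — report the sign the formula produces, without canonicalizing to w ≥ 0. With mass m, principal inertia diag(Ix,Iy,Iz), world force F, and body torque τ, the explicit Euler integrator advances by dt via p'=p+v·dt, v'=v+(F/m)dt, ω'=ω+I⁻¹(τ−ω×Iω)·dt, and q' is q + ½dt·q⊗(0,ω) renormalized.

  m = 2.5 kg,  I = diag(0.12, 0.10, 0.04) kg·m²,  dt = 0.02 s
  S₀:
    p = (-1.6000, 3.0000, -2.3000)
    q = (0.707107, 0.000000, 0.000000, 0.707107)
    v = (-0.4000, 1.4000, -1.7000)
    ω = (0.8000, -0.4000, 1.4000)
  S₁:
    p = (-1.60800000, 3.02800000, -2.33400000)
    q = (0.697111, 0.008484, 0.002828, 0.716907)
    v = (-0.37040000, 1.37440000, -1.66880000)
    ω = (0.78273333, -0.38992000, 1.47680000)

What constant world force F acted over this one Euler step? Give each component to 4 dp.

F = (3.7000, -3.2000, 3.9000)

velocity change Δv = (0.02960000, -0.02560000, 0.03120000)
F = m·Δv/dt = (3.7000, -3.2000, 3.9000)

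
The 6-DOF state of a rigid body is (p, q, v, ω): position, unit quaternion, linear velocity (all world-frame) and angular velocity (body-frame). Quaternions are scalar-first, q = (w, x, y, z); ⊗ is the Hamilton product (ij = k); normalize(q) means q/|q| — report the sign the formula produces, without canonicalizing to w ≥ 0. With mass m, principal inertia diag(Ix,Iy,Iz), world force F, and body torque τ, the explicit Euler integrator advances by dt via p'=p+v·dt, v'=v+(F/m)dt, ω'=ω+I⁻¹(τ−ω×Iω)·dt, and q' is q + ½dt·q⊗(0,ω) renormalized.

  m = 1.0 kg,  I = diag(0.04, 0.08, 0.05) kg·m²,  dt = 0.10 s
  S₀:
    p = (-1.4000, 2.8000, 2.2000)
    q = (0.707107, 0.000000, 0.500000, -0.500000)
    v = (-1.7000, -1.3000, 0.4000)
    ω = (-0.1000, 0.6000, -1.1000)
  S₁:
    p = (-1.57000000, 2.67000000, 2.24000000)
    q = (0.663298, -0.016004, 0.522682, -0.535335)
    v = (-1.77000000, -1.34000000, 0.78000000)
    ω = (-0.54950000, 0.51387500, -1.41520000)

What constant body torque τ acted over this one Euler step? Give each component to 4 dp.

τ = (-0.1600, -0.0700, -0.1600)

ω₁ − ω₀ = (-0.44950000, -0.08612500, -0.31520000)
ω₀×(Iω₀) = (0.0198, -0.0011, -0.0024)
applied torque τ = (-0.1600, -0.0700, -0.1600)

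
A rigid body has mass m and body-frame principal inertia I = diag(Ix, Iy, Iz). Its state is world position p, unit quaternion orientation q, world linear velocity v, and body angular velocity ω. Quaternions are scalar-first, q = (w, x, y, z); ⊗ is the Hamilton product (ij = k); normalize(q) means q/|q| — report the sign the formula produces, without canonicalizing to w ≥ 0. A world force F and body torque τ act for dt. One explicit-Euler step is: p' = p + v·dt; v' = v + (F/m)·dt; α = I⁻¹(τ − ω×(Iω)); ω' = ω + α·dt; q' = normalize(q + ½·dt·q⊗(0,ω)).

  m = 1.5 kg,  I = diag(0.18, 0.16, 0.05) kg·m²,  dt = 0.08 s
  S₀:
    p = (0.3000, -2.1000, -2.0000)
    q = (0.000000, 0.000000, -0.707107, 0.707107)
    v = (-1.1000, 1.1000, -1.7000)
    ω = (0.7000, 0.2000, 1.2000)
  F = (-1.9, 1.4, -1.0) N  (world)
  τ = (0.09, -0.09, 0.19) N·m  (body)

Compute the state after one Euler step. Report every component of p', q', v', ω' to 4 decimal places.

p' = (0.2120, -2.0120, -2.1360)
q' = (-0.0282, -0.0395, -0.6862, 0.7258)
v' = (-1.2013, 1.1747, -1.7533)
ω' = (0.7517, 0.1004, 1.5085)

α = I⁻¹(τ − ω×Iω) = (0.6467, -1.2450, 3.8560)
ω' = ω + α·dt = (0.7517, 0.1004, 1.5085)
2q̇ = q⊗(0,ω) = (-0.7071070, -0.9899498, 0.4949749, 0.4949749)
q + ½dt·q⊗(0,ω), renormalized = (-0.0282, -0.0395, -0.6862, 0.7258)
p + v·dt = (0.2120, -2.0120, -2.1360)
v' = v + a·dt = (-1.2013, 1.1747, -1.7533)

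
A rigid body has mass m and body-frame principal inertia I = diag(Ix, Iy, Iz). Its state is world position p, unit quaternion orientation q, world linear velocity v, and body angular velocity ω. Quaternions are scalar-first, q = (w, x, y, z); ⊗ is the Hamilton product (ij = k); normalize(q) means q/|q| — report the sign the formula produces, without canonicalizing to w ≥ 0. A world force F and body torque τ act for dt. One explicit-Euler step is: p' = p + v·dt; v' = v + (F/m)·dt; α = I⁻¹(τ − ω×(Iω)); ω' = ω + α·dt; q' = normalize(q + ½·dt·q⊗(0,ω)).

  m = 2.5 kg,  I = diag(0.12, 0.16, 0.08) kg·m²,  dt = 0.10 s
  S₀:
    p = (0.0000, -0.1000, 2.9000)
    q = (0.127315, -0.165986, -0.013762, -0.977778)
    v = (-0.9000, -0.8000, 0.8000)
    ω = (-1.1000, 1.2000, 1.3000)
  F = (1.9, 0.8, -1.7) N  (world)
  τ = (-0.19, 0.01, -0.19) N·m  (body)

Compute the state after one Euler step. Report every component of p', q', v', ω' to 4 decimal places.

p' = (-0.0900, -0.1800, 2.9800)
q' = (0.1816, -0.1146, 0.0581, -0.9749)
v' = (-0.8240, -0.7680, 0.7320)
ω' = (-1.1543, 1.2420, 1.1285)

α = I⁻¹(τ − ω×Iω) = (-0.5433, 0.4200, -1.7150)
ω' = ω + α·dt = (-1.1543, 1.2420, 1.1285)
q⊗(0,ω) = (1.1050412, 1.0153965, 1.4441156, -0.0488119)
q + ½dt·q⊗(0,ω), renormalized = (0.1816, -0.1146, 0.0581, -0.9749)
new position p' = (-0.0900, -0.1800, 2.9800)
v' = v + a·dt = (-0.8240, -0.7680, 0.7320)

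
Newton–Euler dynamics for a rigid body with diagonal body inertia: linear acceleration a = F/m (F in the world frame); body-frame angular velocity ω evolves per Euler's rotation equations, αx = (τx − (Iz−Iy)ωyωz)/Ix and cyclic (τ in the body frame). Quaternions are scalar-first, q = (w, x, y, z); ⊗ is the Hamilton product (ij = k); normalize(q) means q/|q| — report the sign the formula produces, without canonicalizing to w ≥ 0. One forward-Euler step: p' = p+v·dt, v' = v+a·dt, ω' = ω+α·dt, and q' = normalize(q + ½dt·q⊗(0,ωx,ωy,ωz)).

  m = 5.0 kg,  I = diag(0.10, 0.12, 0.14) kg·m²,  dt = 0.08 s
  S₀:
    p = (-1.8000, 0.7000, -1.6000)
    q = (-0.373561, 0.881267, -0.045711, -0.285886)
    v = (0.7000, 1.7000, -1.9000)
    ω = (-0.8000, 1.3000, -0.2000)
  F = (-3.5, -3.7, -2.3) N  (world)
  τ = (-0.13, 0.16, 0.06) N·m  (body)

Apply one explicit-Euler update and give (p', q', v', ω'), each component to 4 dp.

angular accel α = (-1.2480, 1.3867, 0.5771)
new body rate ω' = (-0.8998, 1.4109, -0.1538)
q⊗(0,ω) = (0.7072607, 0.6796428, -0.0806671, 1.1837905)
q' = normalize(q + ½dt·q⊗(0,ω)) = (-0.3446, 0.9067, -0.0488, -0.2381)
new position p' = (-1.7440, 0.8360, -1.7520)
v + (F/m)dt = (0.6440, 1.6408, -1.9368)

p' = (-1.7440, 0.8360, -1.7520)
q' = (-0.3446, 0.9067, -0.0488, -0.2381)
v' = (0.6440, 1.6408, -1.9368)
ω' = (-0.8998, 1.4109, -0.1538)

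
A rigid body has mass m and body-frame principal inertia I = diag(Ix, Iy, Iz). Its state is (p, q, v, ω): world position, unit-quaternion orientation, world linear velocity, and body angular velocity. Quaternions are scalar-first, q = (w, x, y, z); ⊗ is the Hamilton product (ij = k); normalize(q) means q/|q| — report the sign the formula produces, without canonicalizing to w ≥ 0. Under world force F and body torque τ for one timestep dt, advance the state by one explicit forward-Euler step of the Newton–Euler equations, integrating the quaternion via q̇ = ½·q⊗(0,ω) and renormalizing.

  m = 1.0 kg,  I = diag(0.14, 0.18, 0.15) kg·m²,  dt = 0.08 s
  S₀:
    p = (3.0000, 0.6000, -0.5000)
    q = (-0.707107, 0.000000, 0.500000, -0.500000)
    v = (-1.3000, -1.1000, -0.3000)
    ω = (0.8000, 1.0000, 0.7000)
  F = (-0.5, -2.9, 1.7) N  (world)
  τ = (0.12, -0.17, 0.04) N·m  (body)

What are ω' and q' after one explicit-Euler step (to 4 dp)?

ω' = (0.8806, 0.9269, 0.7043)
q' = (-0.7119, 0.0114, 0.4549, -0.5349)

gyro term ω×Iω = (-0.0210, -0.0056, 0.0320)
angular accel α = (1.0071, -0.9133, 0.0533)
ω + α·dt = (0.8806, 0.9269, 0.7043)
q⊗(0,ω) = (-0.1500000, 0.2843144, -1.1071070, -0.8949749)
q' = normalize(q + ½dt·q⊗(0,ω)) = (-0.7119, 0.0114, 0.4549, -0.5349)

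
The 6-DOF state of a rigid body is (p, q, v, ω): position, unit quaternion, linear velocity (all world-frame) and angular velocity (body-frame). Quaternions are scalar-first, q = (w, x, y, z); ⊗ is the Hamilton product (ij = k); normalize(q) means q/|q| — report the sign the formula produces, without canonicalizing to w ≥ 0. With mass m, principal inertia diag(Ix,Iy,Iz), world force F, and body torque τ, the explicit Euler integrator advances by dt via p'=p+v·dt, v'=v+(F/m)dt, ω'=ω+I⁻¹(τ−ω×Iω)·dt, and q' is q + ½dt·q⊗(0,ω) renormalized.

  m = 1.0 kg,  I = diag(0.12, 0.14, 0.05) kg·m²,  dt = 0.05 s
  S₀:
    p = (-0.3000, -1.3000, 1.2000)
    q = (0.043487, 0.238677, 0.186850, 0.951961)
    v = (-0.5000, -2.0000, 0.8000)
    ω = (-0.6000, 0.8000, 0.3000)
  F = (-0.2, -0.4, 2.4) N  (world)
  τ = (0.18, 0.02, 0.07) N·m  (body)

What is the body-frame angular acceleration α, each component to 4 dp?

α = (1.6800, 0.2329, 1.5920)

ω×(Iω) gyroscopic = (-0.0216, -0.0126, -0.0096)
angular accel α = (1.6800, 0.2329, 1.5920)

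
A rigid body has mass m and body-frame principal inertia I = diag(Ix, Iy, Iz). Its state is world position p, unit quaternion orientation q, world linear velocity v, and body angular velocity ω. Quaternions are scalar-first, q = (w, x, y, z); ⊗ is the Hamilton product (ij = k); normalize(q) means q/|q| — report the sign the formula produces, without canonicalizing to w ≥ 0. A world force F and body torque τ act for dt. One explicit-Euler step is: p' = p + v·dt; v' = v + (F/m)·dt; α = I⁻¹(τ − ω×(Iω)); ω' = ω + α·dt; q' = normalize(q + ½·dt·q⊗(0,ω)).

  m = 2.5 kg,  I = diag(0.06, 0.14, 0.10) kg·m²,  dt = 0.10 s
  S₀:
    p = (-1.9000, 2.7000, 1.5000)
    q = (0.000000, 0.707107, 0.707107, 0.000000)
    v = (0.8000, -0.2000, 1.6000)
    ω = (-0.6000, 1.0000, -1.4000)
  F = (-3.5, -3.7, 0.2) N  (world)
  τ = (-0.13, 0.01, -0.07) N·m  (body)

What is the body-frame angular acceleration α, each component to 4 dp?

precession coupling ω×(Iω) = (0.0560, -0.0336, -0.0480)
angular accel α = (-3.1000, 0.3114, -0.2200)

α = (-3.1000, 0.3114, -0.2200)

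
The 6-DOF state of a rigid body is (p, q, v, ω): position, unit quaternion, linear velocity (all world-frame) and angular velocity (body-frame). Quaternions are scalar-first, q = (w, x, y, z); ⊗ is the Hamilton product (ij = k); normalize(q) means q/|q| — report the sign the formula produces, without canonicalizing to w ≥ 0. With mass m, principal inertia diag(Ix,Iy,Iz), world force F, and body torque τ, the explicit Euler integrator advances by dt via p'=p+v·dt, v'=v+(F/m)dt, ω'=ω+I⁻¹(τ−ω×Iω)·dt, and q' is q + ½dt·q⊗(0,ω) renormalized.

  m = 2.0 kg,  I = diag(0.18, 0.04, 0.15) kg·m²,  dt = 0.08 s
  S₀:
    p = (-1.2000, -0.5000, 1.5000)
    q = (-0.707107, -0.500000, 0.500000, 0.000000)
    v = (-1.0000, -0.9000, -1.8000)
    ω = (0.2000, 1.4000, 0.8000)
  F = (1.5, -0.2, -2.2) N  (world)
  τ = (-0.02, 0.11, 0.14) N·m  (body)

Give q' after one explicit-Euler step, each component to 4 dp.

q' = (-0.7296, -0.4886, 0.4754, -0.0545)

q⊗(0,ω) = (-0.6000000, 0.2585786, -0.5899498, -1.3656856)
q + ½dt·q⊗(0,ω), renormalized = (-0.7296, -0.4886, 0.4754, -0.0545)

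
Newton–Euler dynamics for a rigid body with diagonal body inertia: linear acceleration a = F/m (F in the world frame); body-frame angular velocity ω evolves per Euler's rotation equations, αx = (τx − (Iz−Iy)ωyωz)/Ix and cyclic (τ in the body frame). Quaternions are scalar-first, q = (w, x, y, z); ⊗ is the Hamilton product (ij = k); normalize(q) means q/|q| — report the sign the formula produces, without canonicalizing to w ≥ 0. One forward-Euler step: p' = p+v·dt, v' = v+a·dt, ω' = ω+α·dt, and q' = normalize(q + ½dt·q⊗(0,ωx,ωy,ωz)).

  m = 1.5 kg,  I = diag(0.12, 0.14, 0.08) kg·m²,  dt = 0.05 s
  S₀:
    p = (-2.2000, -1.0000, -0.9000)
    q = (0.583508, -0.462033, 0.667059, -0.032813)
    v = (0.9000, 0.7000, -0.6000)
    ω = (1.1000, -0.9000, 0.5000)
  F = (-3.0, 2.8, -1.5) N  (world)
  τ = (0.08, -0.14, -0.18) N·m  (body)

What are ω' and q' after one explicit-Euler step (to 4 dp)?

gyro term ω×Iω = (0.0270, 0.0220, -0.0198)
angular accel α = (0.4417, -1.1571, -2.0025)
new body rate ω' = (1.1221, -0.9579, 0.3999)
2q̇ = q⊗(0,ω) = (1.1249959, 0.9458566, -0.3302350, -0.0261812)
updated quaternion q' = (0.6112, -0.4381, 0.6583, -0.0334)

ω' = (1.1221, -0.9579, 0.3999)
q' = (0.6112, -0.4381, 0.6583, -0.0334)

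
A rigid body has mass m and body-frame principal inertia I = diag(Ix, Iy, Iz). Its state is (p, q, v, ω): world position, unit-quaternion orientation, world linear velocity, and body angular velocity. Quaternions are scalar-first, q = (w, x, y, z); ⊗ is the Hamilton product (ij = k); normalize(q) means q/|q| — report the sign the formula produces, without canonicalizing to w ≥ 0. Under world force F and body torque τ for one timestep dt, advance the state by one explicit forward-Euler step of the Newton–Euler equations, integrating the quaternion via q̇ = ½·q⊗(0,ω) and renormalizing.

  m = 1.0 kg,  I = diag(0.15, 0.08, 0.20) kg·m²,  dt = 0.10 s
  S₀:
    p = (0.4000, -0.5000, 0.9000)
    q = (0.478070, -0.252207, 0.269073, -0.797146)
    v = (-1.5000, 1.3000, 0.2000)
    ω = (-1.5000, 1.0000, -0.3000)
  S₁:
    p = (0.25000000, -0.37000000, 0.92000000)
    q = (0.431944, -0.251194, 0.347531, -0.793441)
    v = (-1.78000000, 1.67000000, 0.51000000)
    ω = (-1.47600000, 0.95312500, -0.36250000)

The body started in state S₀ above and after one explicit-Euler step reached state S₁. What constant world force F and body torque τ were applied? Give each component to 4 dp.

rate change Δω = (0.02400000, -0.04687500, -0.06250000)
gyro term ω₀×Iω₀ = (-0.0360, -0.0225, 0.1050)
applied torque τ = (0.0000, -0.0600, -0.0200)
velocity change Δv = (-0.28000000, 0.37000000, 0.31000000)
applied force F = (-2.8000, 3.7000, 3.1000)

F = (-2.8000, 3.7000, 3.1000)
τ = (0.0000, -0.0600, -0.0200)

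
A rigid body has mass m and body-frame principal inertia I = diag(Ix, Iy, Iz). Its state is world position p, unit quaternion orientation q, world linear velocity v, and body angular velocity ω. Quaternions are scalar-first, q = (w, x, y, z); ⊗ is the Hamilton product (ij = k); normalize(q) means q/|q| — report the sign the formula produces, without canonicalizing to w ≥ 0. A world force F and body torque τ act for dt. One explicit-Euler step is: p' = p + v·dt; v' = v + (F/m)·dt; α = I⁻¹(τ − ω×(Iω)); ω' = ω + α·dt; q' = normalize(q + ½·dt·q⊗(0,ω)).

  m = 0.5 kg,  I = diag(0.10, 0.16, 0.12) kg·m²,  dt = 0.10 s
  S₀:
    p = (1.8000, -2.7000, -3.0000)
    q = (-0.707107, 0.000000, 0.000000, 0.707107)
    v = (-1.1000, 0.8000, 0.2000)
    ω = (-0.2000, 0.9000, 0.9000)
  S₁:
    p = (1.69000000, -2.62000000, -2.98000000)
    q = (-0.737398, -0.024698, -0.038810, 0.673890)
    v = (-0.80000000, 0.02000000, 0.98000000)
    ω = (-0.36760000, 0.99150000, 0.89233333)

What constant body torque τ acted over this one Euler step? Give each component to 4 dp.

τ = (-0.2000, 0.1500, -0.0200)

Δω = ω₁−ω₀ = (-0.16760000, 0.09150000, -0.00766667)
gyro term ω₀×Iω₀ = (-0.0324, 0.0036, -0.0108)
τ = I·(Δω/dt) + ω₀×(Iω₀) = (-0.2000, 0.1500, -0.0200)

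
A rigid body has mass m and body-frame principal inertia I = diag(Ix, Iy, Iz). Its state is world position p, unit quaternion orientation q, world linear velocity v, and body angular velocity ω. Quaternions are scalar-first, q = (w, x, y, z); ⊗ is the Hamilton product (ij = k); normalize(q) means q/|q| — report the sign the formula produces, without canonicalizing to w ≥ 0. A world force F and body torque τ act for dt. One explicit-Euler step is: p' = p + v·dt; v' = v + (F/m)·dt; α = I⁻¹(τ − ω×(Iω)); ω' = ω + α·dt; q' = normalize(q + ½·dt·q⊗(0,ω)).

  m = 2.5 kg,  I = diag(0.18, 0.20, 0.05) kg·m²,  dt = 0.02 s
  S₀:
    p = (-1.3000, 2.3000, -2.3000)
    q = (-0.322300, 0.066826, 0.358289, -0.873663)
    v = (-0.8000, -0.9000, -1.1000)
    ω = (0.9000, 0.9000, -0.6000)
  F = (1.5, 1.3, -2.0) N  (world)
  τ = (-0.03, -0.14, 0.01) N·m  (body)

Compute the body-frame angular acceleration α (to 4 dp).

α = (-0.6167, -0.3490, -0.1240)

gyro term ω×Iω = (0.0810, -0.0702, 0.0162)
α = I⁻¹(τ − ω×Iω) = (-0.6167, -0.3490, -0.1240)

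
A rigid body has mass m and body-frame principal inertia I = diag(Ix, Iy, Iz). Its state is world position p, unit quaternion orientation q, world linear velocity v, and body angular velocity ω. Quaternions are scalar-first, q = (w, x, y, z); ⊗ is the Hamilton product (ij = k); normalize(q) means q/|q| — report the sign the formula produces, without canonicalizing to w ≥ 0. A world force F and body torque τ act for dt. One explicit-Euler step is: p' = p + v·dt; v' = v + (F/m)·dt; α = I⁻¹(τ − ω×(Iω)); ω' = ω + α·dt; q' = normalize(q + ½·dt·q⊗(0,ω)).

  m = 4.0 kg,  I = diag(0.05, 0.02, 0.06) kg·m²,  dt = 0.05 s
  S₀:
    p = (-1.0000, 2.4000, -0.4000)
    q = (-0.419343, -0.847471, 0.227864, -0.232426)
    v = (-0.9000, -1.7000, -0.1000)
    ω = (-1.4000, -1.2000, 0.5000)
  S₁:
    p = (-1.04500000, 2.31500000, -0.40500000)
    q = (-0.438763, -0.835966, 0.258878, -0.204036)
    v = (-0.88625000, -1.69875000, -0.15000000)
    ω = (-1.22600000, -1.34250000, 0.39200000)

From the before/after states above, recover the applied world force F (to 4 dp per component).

F = (1.1000, 0.1000, -4.0000)

Δv = v₁−v₀ = (0.01375000, 0.00125000, -0.05000000)
m·(v₁−v₀)/dt = (1.1000, 0.1000, -4.0000)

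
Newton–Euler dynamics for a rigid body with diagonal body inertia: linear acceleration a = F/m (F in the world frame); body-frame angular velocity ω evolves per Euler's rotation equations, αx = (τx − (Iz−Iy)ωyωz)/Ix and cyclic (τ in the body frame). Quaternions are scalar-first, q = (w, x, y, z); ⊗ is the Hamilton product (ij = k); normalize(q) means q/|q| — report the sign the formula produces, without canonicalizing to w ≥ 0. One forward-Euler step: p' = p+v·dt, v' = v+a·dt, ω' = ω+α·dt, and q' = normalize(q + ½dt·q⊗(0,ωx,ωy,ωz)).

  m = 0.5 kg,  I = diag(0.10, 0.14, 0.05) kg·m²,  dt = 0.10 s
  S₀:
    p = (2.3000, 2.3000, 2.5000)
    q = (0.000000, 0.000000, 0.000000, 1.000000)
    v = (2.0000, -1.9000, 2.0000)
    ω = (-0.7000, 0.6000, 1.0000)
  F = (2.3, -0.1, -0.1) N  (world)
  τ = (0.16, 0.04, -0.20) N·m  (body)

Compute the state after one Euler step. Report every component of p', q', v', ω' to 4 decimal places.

p' = (2.5000, 2.1100, 2.7000)
q' = (-0.0499, -0.0299, -0.0349, 0.9977)
v' = (2.4600, -1.9200, 1.9800)
ω' = (-0.4860, 0.6536, 0.6336)

a = (4.6000, -0.2000, -0.2000)
new position p' = (2.5000, 2.1100, 2.7000)
v' = v + a·dt = (2.4600, -1.9200, 1.9800)
angular accel α = (2.1400, 0.5357, -3.6640)
ω' = ω + α·dt = (-0.4860, 0.6536, 0.6336)
Hamilton product q⊗(0,ω) = (-1.0000000, -0.6000000, -0.7000000, 0.0000000)
q' = normalize(q + ½dt·q⊗(0,ω)) = (-0.0499, -0.0299, -0.0349, 0.9977)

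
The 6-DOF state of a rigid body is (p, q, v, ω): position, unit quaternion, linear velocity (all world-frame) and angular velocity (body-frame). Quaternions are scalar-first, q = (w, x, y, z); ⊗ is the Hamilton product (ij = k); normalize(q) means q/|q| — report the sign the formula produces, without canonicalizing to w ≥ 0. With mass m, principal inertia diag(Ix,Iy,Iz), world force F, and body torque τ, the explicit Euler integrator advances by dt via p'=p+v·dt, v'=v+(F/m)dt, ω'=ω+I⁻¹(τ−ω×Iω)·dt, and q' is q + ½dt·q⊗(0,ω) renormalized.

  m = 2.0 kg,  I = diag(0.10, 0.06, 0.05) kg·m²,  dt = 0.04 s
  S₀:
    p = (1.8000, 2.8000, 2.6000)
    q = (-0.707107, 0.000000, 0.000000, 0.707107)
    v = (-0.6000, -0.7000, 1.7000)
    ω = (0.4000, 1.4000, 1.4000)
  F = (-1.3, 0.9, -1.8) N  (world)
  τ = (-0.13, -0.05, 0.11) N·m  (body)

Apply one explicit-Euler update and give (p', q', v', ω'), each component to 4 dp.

new position p' = (1.7760, 2.7720, 2.6680)
v' = v + a·dt = (-0.6260, -0.6820, 1.6640)
ω×(Iω) gyroscopic = (-0.0196, 0.0280, -0.0224)
α = I⁻¹(τ − ω×Iω) = (-1.1040, -1.3000, 2.6480)
ω' = ω + α·dt = (0.3558, 1.3480, 1.5059)
2q̇ = q⊗(0,ω) = (-0.9899498, -1.2727926, -0.7071070, -0.9899498)
q + ½dt·q⊗(0,ω), renormalized = (-0.7263, -0.0254, -0.0141, 0.6867)

p' = (1.7760, 2.7720, 2.6680)
q' = (-0.7263, -0.0254, -0.0141, 0.6867)
v' = (-0.6260, -0.6820, 1.6640)
ω' = (0.3558, 1.3480, 1.5059)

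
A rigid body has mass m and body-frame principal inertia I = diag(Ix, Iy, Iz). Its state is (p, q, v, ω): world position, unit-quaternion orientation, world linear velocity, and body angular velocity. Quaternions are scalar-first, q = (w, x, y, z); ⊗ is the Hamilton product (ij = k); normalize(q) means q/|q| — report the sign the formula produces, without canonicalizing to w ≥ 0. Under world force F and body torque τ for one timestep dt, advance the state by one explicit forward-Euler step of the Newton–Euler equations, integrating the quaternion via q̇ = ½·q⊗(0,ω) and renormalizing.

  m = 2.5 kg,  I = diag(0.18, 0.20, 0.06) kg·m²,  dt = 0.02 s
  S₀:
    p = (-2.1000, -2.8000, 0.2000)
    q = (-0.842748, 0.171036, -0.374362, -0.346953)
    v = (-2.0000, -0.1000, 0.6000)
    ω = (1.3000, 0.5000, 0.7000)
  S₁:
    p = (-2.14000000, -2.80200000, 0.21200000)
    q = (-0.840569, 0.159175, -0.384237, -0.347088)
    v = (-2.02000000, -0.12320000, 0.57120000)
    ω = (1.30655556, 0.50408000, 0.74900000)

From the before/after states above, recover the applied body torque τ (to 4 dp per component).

τ = (0.0100, 0.1500, 0.1600)

ω₁ − ω₀ = (0.00655556, 0.00408000, 0.04900000)
I·α + gyro = (0.0100, 0.1500, 0.1600)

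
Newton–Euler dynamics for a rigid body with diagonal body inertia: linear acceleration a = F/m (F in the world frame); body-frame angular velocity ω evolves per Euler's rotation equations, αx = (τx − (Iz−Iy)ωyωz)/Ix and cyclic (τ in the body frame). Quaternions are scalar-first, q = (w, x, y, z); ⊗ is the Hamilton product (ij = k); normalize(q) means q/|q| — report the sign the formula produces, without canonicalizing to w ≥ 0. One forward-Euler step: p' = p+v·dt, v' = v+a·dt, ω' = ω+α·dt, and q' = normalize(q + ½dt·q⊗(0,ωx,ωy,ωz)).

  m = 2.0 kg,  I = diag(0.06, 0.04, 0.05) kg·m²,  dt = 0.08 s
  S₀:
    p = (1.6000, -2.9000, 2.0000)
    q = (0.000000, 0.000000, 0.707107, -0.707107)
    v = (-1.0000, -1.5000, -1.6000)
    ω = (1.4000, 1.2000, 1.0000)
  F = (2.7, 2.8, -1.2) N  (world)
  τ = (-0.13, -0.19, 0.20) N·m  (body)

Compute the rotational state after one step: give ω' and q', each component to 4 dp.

ω' = (1.2107, 0.7920, 1.3738)
q' = (-0.0056, 0.0620, 0.6652, -0.7441)

α = I⁻¹(τ − ω×Iω) = (-2.3667, -5.1000, 4.6720)
new body rate ω' = (1.2107, 0.7920, 1.3738)
Hamilton product q⊗(0,ω) = (-0.1414214, 1.5556354, -0.9899498, -0.9899498)
updated quaternion q' = (-0.0056, 0.0620, 0.6652, -0.7441)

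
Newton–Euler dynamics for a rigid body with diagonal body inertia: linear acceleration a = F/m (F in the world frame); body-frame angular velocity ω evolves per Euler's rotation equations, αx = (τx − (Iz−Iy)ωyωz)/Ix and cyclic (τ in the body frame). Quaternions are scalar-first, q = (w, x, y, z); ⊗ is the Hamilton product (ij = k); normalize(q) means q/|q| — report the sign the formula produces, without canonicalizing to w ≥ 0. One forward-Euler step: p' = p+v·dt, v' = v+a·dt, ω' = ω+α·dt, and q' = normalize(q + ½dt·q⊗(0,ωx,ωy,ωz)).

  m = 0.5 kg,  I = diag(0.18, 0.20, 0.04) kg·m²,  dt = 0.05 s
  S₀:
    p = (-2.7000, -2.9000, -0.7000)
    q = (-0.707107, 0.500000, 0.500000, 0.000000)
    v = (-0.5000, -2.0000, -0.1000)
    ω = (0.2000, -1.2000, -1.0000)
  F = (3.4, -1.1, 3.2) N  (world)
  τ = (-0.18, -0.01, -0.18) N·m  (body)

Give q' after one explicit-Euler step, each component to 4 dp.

q' = (-0.6941, 0.4836, 0.5333, 0.0002)

Hamilton product q⊗(0,ω) = (0.5000000, -0.6414214, 1.3485284, 0.0071070)
updated quaternion q' = (-0.6941, 0.4836, 0.5333, 0.0002)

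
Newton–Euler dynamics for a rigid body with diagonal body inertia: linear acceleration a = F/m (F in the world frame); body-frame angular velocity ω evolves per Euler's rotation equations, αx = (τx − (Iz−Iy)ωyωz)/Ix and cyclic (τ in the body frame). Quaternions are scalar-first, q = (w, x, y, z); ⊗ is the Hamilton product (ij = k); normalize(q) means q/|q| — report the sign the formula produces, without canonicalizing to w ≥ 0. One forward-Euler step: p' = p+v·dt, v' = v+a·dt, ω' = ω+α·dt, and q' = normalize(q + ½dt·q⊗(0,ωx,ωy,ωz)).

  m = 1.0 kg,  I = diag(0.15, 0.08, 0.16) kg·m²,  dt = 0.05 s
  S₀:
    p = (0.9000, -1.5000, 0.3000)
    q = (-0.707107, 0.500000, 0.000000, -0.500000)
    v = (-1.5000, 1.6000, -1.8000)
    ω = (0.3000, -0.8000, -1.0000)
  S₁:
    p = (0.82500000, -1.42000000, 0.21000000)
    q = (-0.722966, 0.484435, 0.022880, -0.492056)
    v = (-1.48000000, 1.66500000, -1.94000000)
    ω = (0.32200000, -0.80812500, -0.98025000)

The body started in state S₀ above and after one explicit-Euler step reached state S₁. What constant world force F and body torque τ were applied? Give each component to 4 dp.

F = (0.4000, 1.3000, -2.8000)
τ = (0.1300, -0.0100, 0.0800)

velocity change Δv = (0.02000000, 0.06500000, -0.14000000)
F = m·Δv/dt = (0.4000, 1.3000, -2.8000)
ω₁ − ω₀ = (0.02200000, -0.00812500, 0.01975000)
ω₀×(Iω₀) = (0.0640, 0.0030, 0.0168)
applied torque τ = (0.1300, -0.0100, 0.0800)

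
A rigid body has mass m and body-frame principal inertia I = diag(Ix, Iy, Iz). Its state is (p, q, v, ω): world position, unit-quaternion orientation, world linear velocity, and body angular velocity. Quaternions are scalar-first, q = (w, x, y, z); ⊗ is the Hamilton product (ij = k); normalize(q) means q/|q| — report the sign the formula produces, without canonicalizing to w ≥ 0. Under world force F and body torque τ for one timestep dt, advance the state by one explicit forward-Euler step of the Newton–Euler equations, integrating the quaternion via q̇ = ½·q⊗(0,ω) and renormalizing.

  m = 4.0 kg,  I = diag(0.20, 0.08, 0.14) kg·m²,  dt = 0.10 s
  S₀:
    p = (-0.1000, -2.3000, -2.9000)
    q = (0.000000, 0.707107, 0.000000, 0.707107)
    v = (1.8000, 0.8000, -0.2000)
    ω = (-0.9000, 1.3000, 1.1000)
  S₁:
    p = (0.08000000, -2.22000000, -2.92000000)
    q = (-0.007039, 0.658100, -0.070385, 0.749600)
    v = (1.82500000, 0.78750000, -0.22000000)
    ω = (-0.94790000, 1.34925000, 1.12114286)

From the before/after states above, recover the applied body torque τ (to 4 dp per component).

ω₁ − ω₀ = (-0.04790000, 0.04925000, 0.02114286)
precession coupling = (0.0858, -0.0594, 0.1404)
I·α + gyro = (-0.0100, -0.0200, 0.1700)

τ = (-0.0100, -0.0200, 0.1700)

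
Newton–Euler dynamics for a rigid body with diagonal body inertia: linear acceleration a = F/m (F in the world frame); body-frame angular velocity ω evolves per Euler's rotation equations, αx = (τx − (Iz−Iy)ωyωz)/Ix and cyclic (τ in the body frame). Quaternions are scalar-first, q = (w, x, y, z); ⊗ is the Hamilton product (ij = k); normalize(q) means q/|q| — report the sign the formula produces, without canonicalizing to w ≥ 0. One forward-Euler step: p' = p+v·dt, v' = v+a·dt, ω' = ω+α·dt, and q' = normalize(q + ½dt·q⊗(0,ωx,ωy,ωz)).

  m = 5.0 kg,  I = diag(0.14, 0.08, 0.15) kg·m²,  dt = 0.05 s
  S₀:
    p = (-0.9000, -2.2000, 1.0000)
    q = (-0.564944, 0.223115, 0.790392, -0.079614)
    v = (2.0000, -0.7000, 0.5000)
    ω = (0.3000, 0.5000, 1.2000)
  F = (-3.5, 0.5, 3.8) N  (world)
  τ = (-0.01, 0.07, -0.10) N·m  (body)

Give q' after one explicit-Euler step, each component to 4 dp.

q' = (-0.5738, 0.2434, 0.7756, -0.0996)

q⊗(0,ω) = (-0.3665937, 0.8187942, -0.5740942, -0.8034929)
q + ½dt·q⊗(0,ω), renormalized = (-0.5738, 0.2434, 0.7756, -0.0996)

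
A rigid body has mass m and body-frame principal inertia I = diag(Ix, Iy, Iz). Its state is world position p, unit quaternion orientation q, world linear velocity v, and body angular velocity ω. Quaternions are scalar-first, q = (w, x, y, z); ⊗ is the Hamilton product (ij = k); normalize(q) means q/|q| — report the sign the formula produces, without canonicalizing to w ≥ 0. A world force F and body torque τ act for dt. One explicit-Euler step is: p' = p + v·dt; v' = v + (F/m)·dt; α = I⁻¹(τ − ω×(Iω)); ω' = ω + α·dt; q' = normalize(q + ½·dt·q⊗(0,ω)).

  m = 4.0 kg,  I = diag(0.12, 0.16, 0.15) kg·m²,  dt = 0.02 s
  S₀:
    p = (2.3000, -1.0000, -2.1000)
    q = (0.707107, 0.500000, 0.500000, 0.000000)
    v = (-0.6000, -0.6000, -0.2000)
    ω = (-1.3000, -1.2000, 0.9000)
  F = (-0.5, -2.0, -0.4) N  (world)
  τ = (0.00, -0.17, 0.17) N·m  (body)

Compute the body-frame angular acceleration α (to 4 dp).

α = (-0.0900, -1.2819, 0.7173)

precession coupling ω×(Iω) = (0.0108, 0.0351, 0.0624)
angular accel α = (-0.0900, -1.2819, 0.7173)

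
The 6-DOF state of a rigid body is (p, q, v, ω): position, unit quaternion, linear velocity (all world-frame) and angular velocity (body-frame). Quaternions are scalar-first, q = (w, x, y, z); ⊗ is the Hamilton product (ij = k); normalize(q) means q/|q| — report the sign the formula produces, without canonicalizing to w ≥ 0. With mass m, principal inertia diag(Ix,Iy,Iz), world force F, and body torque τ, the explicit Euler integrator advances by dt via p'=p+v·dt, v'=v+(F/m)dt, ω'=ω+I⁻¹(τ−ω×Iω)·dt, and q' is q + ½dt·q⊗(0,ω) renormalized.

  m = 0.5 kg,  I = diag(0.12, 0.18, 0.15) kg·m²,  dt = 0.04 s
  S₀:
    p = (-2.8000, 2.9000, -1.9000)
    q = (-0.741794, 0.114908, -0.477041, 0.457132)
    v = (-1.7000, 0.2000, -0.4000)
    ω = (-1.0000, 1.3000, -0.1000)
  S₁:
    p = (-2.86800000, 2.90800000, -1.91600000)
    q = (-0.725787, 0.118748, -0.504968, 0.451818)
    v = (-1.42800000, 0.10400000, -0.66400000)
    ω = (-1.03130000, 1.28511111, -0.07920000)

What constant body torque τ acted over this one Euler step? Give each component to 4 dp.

rate change Δω = (-0.03130000, -0.01488889, 0.02080000)
I·α + gyro = (-0.0900, -0.0700, 0.0000)

τ = (-0.0900, -0.0700, 0.0000)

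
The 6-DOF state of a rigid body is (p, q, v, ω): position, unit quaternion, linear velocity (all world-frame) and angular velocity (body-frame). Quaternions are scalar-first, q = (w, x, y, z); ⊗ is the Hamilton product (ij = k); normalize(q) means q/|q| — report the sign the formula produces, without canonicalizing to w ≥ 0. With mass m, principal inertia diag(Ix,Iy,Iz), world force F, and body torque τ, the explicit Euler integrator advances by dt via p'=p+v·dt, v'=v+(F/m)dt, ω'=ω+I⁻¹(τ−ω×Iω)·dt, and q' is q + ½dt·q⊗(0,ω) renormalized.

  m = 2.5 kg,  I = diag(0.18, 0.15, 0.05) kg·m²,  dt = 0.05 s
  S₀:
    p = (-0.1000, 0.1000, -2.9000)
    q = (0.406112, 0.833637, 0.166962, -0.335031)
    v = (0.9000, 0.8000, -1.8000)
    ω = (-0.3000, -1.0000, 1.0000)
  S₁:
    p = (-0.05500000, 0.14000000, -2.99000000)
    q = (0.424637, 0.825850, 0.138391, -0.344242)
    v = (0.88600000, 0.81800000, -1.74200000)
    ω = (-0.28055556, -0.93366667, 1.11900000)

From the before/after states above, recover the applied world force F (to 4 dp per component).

v₁ − v₀ = (-0.01400000, 0.01800000, 0.05800000)
m·(v₁−v₀)/dt = (-0.7000, 0.9000, 2.9000)

F = (-0.7000, 0.9000, 2.9000)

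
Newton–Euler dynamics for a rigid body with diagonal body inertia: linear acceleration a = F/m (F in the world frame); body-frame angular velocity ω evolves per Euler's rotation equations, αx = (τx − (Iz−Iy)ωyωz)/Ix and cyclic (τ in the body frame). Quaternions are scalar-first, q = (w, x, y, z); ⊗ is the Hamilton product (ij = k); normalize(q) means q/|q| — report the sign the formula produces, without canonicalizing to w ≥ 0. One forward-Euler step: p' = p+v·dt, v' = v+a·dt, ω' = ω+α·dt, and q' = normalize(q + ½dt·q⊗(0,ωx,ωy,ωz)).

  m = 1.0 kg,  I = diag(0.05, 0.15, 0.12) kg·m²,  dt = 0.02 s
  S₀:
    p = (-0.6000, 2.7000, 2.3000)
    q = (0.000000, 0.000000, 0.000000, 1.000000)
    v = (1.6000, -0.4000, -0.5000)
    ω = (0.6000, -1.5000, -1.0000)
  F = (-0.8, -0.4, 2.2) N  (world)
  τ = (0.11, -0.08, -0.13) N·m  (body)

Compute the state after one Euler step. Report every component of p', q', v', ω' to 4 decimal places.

p' = (-0.5680, 2.6920, 2.2900)
q' = (0.0100, 0.0150, 0.0060, 0.9998)
v' = (1.5840, -0.4080, -0.4560)
ω' = (0.6620, -1.5163, -1.0067)

a = F/m = (-0.8000, -0.4000, 2.2000)
p' = p + v·dt = (-0.5680, 2.6920, 2.2900)
new velocity v' = (1.5840, -0.4080, -0.4560)
(τ − ω×Iω)/I = (3.1000, -0.8133, -0.3333)
new body rate ω' = (0.6620, -1.5163, -1.0067)
Hamilton product q⊗(0,ω) = (1.0000000, 1.5000000, 0.6000000, 0.0000000)
q + ½dt·q⊗(0,ω), renormalized = (0.0100, 0.0150, 0.0060, 0.9998)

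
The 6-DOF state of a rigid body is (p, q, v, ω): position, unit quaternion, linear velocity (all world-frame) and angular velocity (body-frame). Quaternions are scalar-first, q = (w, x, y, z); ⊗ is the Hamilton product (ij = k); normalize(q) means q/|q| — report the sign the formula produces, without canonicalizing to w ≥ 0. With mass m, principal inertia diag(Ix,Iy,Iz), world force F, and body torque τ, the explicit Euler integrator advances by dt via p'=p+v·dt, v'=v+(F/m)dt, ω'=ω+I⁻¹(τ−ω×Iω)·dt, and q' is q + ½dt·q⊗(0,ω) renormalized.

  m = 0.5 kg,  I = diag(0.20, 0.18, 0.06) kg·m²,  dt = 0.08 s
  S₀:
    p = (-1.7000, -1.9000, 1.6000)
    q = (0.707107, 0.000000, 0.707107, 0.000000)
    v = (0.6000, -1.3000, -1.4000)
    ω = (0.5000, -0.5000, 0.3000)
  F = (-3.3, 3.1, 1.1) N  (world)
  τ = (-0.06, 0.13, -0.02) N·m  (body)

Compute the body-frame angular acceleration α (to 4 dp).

α = (-0.3900, 0.6056, -0.4167)

gyro term ω×Iω = (0.0180, 0.0210, 0.0050)
α = I⁻¹(τ − ω×Iω) = (-0.3900, 0.6056, -0.4167)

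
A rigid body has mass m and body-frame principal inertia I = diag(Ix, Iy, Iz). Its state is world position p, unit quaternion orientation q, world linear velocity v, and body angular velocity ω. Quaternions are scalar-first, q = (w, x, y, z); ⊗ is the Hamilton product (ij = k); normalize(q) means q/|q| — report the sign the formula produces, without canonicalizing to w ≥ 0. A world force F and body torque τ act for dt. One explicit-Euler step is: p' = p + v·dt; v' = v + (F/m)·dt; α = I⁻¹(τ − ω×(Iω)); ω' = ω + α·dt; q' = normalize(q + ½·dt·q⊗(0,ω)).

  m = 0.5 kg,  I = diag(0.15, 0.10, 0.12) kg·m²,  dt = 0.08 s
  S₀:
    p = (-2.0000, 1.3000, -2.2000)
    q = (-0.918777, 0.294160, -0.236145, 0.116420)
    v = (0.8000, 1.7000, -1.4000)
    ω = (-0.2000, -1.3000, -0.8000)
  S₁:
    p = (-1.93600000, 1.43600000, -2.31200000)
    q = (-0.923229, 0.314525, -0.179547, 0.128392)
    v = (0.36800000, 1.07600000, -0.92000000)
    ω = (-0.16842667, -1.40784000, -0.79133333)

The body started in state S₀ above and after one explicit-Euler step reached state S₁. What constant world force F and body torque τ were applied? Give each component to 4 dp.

Δv = v₁−v₀ = (-0.43200000, -0.62400000, 0.48000000)
applied force F = (-2.7000, -3.9000, 3.0000)
Δω = ω₁−ω₀ = (0.03157333, -0.10784000, 0.00866667)
τ = I·(Δω/dt) + ω₀×(Iω₀) = (0.0800, -0.1300, 0.0000)

F = (-2.7000, -3.9000, 3.0000)
τ = (0.0800, -0.1300, 0.0000)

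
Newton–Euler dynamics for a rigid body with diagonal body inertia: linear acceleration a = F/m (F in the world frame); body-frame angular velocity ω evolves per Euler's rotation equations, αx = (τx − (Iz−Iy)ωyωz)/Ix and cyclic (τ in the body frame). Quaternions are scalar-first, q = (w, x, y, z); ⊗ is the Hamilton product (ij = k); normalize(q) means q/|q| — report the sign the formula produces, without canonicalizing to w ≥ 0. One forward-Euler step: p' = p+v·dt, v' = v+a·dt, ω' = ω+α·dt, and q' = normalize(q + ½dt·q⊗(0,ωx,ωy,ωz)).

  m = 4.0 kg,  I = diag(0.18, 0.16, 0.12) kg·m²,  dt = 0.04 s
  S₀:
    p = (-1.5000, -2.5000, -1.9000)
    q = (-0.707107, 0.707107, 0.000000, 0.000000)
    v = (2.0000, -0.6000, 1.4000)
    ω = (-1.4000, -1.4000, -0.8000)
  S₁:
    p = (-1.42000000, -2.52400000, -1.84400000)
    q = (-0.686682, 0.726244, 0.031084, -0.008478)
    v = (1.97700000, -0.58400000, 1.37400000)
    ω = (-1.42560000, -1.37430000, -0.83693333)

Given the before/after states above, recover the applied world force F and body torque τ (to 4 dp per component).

ω₁ − ω₀ = (-0.02560000, 0.02570000, -0.03693333)
precession coupling = (-0.0448, 0.0672, -0.0392)
I·α + gyro = (-0.1600, 0.1700, -0.1500)
v₁ − v₀ = (-0.02300000, 0.01600000, -0.02600000)
F = m·Δv/dt = (-2.3000, 1.6000, -2.6000)

F = (-2.3000, 1.6000, -2.6000)
τ = (-0.1600, 0.1700, -0.1500)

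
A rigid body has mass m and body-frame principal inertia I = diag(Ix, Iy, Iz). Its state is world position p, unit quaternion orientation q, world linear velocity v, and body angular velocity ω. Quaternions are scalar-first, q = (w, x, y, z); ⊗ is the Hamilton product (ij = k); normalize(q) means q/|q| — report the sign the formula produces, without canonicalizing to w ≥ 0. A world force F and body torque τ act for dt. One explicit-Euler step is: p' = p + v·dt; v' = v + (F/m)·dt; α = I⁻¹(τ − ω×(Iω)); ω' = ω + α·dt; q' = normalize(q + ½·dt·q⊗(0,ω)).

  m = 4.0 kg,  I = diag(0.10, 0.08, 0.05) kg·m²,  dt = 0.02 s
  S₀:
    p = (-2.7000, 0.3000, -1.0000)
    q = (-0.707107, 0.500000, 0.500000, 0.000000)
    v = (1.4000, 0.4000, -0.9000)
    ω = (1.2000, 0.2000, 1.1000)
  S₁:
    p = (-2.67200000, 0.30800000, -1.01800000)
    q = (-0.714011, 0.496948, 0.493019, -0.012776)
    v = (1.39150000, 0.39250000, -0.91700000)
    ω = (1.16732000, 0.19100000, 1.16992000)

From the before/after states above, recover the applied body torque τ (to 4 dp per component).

τ = (-0.1700, 0.0300, 0.1700)

rate change Δω = (-0.03268000, -0.00900000, 0.06992000)
ω₀×(Iω₀) = (-0.0066, 0.0660, -0.0048)
τ = I·(Δω/dt) + ω₀×(Iω₀) = (-0.1700, 0.0300, 0.1700)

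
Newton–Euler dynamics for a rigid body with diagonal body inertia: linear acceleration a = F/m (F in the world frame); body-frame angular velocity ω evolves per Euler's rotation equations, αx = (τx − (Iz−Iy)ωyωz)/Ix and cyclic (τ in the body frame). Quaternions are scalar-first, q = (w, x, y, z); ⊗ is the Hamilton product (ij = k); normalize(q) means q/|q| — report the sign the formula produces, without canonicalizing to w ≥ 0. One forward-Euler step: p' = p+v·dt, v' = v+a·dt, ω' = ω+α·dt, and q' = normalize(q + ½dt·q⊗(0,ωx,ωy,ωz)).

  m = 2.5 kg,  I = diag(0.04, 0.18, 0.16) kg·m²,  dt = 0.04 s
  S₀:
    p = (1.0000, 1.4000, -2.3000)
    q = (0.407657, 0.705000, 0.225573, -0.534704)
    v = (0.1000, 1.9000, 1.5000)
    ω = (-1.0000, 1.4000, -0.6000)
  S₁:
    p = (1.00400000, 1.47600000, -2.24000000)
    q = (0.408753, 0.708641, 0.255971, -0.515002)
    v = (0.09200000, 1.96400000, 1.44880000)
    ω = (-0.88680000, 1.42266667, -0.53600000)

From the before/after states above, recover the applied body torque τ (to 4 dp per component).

τ = (0.1300, 0.0300, 0.0600)

ω₁ − ω₀ = (0.11320000, 0.02266667, 0.06400000)
ω₀×(Iω₀) = (0.0168, -0.0720, -0.1960)
I·α + gyro = (0.1300, 0.0300, 0.0600)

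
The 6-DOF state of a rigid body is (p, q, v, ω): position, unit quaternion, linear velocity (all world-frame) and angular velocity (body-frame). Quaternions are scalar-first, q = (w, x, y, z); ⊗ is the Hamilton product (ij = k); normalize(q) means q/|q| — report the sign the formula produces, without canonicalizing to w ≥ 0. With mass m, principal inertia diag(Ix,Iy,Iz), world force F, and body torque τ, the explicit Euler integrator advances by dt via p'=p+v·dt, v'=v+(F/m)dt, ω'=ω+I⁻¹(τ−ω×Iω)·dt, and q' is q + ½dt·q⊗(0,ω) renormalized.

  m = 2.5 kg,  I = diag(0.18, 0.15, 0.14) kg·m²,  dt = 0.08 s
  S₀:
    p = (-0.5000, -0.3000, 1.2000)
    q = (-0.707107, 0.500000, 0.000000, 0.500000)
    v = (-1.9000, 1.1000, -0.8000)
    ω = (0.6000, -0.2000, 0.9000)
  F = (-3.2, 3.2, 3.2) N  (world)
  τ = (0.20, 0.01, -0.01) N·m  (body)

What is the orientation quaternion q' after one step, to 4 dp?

Hamilton product q⊗(0,ω) = (-0.7500000, -0.3242642, -0.0085786, -0.7363963)
updated quaternion q' = (-0.7364, 0.4866, -0.0003, 0.4701)

q' = (-0.7364, 0.4866, -0.0003, 0.4701)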